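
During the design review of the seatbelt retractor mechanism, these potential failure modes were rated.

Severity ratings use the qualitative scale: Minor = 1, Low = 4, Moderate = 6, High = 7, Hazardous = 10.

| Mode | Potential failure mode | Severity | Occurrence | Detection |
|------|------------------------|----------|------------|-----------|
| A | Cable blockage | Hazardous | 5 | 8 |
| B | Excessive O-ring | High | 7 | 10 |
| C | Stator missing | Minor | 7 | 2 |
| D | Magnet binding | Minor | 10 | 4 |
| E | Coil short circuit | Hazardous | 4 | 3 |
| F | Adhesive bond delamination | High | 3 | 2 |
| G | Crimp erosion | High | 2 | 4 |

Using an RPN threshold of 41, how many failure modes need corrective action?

5

RPN = Severity × Occurrence × Detection:
  A: 10 × 5 × 8 = 400
  B: 7 × 7 × 10 = 490
  C: 1 × 7 × 2 = 14
  D: 1 × 10 × 4 = 40
  E: 10 × 4 × 3 = 120
  F: 7 × 3 × 2 = 42
  G: 7 × 2 × 4 = 56
Modes with RPN ≥ 41: A (400), B (490), E (120), F (42), G (56) → 5.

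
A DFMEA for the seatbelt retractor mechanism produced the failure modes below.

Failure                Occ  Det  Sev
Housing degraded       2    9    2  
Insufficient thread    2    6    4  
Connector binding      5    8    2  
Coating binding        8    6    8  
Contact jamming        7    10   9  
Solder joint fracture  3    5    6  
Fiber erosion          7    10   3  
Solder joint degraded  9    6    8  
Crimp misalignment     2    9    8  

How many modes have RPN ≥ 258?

3

RPN = Severity × Occurrence × Detection:
  Housing degraded: 2 × 2 × 9 = 36
  Insufficient thread: 4 × 2 × 6 = 48
  Connector binding: 2 × 5 × 8 = 80
  Coating binding: 8 × 8 × 6 = 384
  Contact jamming: 9 × 7 × 10 = 630
  Solder joint fracture: 6 × 3 × 5 = 90
  Fiber erosion: 3 × 7 × 10 = 210
  Solder joint degraded: 8 × 9 × 6 = 432
  Crimp misalignment: 8 × 2 × 9 = 144
Modes with RPN ≥ 258: Coating binding (384), Contact jamming (630), Solder joint degraded (432) → 3.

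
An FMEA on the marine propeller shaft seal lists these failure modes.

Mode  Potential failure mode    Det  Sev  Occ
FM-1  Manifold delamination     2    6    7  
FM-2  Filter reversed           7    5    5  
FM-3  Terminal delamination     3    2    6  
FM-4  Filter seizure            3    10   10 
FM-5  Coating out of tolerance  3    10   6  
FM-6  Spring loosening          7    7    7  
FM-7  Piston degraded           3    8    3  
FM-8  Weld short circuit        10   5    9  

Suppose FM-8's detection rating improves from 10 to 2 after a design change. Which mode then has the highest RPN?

FM-6

RPN = Severity × Occurrence × Detection:
  FM-1: 6 × 7 × 2 = 84
  FM-2: 5 × 5 × 7 = 175
  FM-3: 2 × 6 × 3 = 36
  FM-4: 10 × 10 × 3 = 300
  FM-5: 10 × 6 × 3 = 180
  FM-6: 7 × 7 × 7 = 343
  FM-7: 8 × 3 × 3 = 72
  FM-8: 5 × 9 × 10 = 450
After action: FM-8 → 5 × 9 × 2 = 90.
Revised RPNs: FM-6=343, FM-4=300, FM-5=180, FM-2=175, FM-8=90, FM-1=84, FM-7=72, FM-3=36.
Highest is now FM-6 (343).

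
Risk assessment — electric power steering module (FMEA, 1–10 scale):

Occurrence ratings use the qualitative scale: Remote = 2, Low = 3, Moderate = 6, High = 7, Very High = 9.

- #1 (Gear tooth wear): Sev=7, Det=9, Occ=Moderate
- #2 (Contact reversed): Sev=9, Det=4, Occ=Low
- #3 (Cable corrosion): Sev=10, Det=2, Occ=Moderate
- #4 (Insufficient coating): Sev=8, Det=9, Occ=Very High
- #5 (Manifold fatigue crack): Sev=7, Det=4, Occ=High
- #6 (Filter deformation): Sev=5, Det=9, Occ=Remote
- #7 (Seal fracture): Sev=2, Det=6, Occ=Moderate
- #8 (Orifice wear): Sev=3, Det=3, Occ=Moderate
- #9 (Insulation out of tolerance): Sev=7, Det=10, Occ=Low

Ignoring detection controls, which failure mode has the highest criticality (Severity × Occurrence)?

Criticality = Severity × Occurrence:
  #1: 7 × 6 = 42
  #2: 9 × 3 = 27
  #3: 10 × 6 = 60
  #4: 8 × 9 = 72
  #5: 7 × 7 = 49
  #6: 5 × 2 = 10
  #7: 2 × 6 = 12
  #8: 3 × 6 = 18
  #9: 7 × 3 = 21
Highest criticality is 72 → #4.

#4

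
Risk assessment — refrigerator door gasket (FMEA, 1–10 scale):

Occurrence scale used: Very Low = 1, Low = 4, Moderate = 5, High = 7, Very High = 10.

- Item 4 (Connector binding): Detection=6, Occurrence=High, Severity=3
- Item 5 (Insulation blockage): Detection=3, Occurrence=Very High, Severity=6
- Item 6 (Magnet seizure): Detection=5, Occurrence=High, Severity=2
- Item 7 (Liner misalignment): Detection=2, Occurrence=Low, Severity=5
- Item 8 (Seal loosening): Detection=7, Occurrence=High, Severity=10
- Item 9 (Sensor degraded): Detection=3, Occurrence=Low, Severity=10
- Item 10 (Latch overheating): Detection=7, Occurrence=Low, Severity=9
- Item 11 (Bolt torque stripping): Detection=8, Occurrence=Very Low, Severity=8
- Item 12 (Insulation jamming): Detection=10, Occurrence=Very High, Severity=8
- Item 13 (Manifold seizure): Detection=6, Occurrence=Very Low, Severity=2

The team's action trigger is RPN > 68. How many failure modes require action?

7

RPN = Severity × Occurrence × Detection:
  Item 4: 3 × 7 × 6 = 126
  Item 5: 6 × 10 × 3 = 180
  Item 6: 2 × 7 × 5 = 70
  Item 7: 5 × 4 × 2 = 40
  Item 8: 10 × 7 × 7 = 490
  Item 9: 10 × 4 × 3 = 120
  Item 10: 9 × 4 × 7 = 252
  Item 11: 8 × 1 × 8 = 64
  Item 12: 8 × 10 × 10 = 800
  Item 13: 2 × 1 × 6 = 12
Modes with RPN > 68: Item 4 (126), Item 5 (180), Item 6 (70), Item 8 (490), Item 9 (120), Item 10 (252), Item 12 (800) → 7.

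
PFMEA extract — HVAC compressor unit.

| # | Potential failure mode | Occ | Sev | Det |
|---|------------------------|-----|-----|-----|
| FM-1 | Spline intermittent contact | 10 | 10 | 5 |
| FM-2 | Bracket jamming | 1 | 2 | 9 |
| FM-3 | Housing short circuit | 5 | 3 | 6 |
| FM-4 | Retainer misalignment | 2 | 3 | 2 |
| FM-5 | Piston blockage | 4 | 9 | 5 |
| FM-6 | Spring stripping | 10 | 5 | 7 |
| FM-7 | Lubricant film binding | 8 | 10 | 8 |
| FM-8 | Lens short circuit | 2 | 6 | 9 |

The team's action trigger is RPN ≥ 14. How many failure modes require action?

RPN = Severity × Occurrence × Detection:
  FM-1: 10 × 10 × 5 = 500
  FM-2: 2 × 1 × 9 = 18
  FM-3: 3 × 5 × 6 = 90
  FM-4: 3 × 2 × 2 = 12
  FM-5: 9 × 4 × 5 = 180
  FM-6: 5 × 10 × 7 = 350
  FM-7: 10 × 8 × 8 = 640
  FM-8: 6 × 2 × 9 = 108
Modes with RPN ≥ 14: FM-1 (500), FM-2 (18), FM-3 (90), FM-5 (180), FM-6 (350), FM-7 (640), FM-8 (108) → 7.

7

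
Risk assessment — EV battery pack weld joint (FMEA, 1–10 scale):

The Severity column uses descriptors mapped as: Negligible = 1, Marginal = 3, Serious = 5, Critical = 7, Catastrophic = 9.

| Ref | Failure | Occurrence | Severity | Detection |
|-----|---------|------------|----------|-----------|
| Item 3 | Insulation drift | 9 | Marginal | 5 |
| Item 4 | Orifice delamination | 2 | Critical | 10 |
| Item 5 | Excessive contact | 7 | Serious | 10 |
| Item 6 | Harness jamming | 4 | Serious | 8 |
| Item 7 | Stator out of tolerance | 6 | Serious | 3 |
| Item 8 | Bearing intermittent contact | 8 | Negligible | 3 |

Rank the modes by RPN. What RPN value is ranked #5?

RPN = Severity × Occurrence × Detection:
  Item 3: 3 × 9 × 5 = 135
  Item 4: 7 × 2 × 10 = 140
  Item 5: 5 × 7 × 10 = 350
  Item 6: 5 × 4 × 8 = 160
  Item 7: 5 × 6 × 3 = 90
  Item 8: 1 × 8 × 3 = 24
Sorted descending: 350, 160, 140, 135, 90, 24.
The fifth-highest RPN is 90 (Item 7).

90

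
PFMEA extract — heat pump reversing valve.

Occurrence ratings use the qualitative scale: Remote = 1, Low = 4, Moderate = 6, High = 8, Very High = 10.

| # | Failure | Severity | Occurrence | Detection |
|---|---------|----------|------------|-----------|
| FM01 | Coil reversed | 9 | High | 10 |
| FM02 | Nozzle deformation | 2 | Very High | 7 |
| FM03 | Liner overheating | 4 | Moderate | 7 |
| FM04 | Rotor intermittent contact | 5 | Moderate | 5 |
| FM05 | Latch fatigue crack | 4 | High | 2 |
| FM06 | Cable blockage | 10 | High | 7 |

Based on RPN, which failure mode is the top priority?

RPN = Severity × Occurrence × Detection:
  FM01: 9 × 8 × 10 = 720
  FM02: 2 × 10 × 7 = 140
  FM03: 4 × 6 × 7 = 168
  FM04: 5 × 6 × 5 = 150
  FM05: 4 × 8 × 2 = 64
  FM06: 10 × 8 × 7 = 560
Highest RPN is 720 → FM01.

FM01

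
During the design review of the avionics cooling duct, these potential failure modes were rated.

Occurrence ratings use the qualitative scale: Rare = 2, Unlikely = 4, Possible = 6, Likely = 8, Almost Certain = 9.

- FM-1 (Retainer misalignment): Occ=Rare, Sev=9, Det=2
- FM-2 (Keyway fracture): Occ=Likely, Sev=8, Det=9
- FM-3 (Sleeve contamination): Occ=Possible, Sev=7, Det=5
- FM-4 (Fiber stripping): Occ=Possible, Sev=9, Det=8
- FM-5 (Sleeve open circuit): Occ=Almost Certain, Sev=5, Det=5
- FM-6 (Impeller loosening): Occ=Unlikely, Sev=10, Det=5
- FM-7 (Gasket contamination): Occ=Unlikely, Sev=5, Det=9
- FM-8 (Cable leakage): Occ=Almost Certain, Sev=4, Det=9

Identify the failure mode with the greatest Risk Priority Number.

FM-2

RPN = Severity × Occurrence × Detection:
  FM-1: 9 × 2 × 2 = 36
  FM-2: 8 × 8 × 9 = 576
  FM-3: 7 × 6 × 5 = 210
  FM-4: 9 × 6 × 8 = 432
  FM-5: 5 × 9 × 5 = 225
  FM-6: 10 × 4 × 5 = 200
  FM-7: 5 × 4 × 9 = 180
  FM-8: 4 × 9 × 9 = 324
Highest RPN is 576 → FM-2.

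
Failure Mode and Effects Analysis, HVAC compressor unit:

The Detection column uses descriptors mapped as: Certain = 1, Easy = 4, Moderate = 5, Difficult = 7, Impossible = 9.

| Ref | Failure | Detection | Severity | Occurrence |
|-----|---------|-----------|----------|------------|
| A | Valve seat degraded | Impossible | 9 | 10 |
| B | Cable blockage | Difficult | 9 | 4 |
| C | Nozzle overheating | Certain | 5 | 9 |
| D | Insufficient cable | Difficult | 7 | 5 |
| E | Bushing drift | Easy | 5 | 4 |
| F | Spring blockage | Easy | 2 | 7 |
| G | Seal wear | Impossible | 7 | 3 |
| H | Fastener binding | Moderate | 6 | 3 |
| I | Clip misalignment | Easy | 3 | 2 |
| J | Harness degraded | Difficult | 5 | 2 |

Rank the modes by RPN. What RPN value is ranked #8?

RPN = Severity × Occurrence × Detection:
  A: 9 × 10 × 9 = 810
  B: 9 × 4 × 7 = 252
  C: 5 × 9 × 1 = 45
  D: 7 × 5 × 7 = 245
  E: 5 × 4 × 4 = 80
  F: 2 × 7 × 4 = 56
  G: 7 × 3 × 9 = 189
  H: 6 × 3 × 5 = 90
  I: 3 × 2 × 4 = 24
  J: 5 × 2 × 7 = 70
Sorted descending: 810, 252, 245, 189, 90, 80, 70, 56, 45, 24.
The eighth-highest RPN is 56 (F).

56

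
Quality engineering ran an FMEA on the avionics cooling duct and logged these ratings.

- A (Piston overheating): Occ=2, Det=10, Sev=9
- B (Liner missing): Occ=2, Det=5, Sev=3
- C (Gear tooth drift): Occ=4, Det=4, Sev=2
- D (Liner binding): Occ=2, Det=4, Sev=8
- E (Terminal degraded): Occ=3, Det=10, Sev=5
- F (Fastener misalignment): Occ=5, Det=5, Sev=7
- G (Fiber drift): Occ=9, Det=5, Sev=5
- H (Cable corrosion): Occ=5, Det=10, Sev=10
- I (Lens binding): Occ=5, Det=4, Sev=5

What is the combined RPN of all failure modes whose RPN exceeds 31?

1426

RPN = Severity × Occurrence × Detection:
  A: 9 × 2 × 10 = 180
  B: 3 × 2 × 5 = 30
  C: 2 × 4 × 4 = 32
  D: 8 × 2 × 4 = 64
  E: 5 × 3 × 10 = 150
  F: 7 × 5 × 5 = 175
  G: 5 × 9 × 5 = 225
  H: 10 × 5 × 10 = 500
  I: 5 × 5 × 4 = 100
RPN > 31: A (180), C (32), D (64), E (150), F (175), G (225), H (500), I (100).
Sum: 180 + 32 + 64 + 150 + 175 + 225 + 500 + 100 = 1426.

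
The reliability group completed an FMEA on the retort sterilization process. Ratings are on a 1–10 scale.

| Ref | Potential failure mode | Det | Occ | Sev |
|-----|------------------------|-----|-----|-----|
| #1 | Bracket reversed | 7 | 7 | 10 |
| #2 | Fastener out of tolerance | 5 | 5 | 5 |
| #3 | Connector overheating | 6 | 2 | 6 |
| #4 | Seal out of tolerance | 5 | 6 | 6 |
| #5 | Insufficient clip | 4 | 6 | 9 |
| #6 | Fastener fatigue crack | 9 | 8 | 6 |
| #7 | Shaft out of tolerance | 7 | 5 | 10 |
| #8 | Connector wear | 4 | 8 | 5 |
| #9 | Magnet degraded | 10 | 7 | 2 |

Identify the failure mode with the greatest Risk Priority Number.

#1

RPN = Severity × Occurrence × Detection:
  #1: 10 × 7 × 7 = 490
  #2: 5 × 5 × 5 = 125
  #3: 6 × 2 × 6 = 72
  #4: 6 × 6 × 5 = 180
  #5: 9 × 6 × 4 = 216
  #6: 6 × 8 × 9 = 432
  #7: 10 × 5 × 7 = 350
  #8: 5 × 8 × 4 = 160
  #9: 2 × 7 × 10 = 140
Highest RPN is 490 → #1.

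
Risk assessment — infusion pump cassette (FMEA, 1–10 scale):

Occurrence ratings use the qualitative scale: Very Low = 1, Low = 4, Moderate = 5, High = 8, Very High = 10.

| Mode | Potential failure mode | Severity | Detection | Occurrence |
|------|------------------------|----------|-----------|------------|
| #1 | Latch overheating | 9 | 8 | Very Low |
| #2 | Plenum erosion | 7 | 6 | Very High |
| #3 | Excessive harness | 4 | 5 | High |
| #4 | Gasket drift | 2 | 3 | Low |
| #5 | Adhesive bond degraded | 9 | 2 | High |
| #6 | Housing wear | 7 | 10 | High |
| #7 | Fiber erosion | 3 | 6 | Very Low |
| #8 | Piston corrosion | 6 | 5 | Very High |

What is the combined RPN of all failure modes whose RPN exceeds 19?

RPN = Severity × Occurrence × Detection:
  #1: 9 × 1 × 8 = 72
  #2: 7 × 10 × 6 = 420
  #3: 4 × 8 × 5 = 160
  #4: 2 × 4 × 3 = 24
  #5: 9 × 8 × 2 = 144
  #6: 7 × 8 × 10 = 560
  #7: 3 × 1 × 6 = 18
  #8: 6 × 10 × 5 = 300
RPN > 19: #1 (72), #2 (420), #3 (160), #4 (24), #5 (144), #6 (560), #8 (300).
Sum: 72 + 420 + 160 + 24 + 144 + 560 + 300 = 1680.

1680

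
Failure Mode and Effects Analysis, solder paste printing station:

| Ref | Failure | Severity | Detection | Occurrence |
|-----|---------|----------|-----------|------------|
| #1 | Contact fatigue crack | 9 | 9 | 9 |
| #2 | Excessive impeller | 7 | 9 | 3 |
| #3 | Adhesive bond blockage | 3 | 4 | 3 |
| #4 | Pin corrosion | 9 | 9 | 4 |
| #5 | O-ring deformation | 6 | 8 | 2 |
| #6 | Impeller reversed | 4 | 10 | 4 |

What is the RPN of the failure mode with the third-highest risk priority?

RPN = Severity × Occurrence × Detection:
  #1: 9 × 9 × 9 = 729
  #2: 7 × 3 × 9 = 189
  #3: 3 × 3 × 4 = 36
  #4: 9 × 4 × 9 = 324
  #5: 6 × 2 × 8 = 96
  #6: 4 × 4 × 10 = 160
Sorted descending: 729, 324, 189, 160, 96, 36.
The third-highest RPN is 189 (#2).

189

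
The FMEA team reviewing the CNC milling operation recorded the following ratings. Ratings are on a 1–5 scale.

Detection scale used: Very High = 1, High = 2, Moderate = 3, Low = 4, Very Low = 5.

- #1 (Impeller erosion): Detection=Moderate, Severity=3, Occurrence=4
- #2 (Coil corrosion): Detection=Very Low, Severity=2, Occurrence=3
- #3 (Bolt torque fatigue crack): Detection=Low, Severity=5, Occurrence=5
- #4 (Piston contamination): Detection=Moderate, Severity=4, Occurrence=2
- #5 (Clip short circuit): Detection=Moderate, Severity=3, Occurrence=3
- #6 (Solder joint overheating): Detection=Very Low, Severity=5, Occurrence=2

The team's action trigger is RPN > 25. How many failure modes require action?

RPN = Severity × Occurrence × Detection:
  #1: 3 × 4 × 3 = 36
  #2: 2 × 3 × 5 = 30
  #3: 5 × 5 × 4 = 100
  #4: 4 × 2 × 3 = 24
  #5: 3 × 3 × 3 = 27
  #6: 5 × 2 × 5 = 50
Modes with RPN > 25: #1 (36), #2 (30), #3 (100), #5 (27), #6 (50) → 5.

5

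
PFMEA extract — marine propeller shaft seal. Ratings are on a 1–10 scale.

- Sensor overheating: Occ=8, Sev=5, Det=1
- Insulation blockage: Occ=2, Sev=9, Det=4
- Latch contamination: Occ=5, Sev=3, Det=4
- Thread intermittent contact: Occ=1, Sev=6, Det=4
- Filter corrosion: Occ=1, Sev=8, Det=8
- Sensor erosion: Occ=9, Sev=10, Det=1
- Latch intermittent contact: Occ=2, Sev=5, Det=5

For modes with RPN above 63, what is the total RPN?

226

RPN = Severity × Occurrence × Detection:
  Sensor overheating: 5 × 8 × 1 = 40
  Insulation blockage: 9 × 2 × 4 = 72
  Latch contamination: 3 × 5 × 4 = 60
  Thread intermittent contact: 6 × 1 × 4 = 24
  Filter corrosion: 8 × 1 × 8 = 64
  Sensor erosion: 10 × 9 × 1 = 90
  Latch intermittent contact: 5 × 2 × 5 = 50
RPN > 63: Insulation blockage (72), Filter corrosion (64), Sensor erosion (90).
Sum: 72 + 64 + 90 = 226.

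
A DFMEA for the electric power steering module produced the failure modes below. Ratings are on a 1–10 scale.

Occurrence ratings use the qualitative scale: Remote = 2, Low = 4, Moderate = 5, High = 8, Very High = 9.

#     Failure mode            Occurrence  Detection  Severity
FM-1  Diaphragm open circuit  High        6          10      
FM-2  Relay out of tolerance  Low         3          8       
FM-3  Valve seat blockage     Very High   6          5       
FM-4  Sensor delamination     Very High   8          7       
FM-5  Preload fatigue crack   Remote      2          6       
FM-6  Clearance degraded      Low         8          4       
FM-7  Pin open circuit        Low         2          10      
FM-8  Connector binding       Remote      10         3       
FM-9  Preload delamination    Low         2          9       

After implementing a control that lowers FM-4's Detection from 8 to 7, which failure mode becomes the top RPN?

FM-1

RPN = Severity × Occurrence × Detection:
  FM-1: 10 × 8 × 6 = 480
  FM-2: 8 × 4 × 3 = 96
  FM-3: 5 × 9 × 6 = 270
  FM-4: 7 × 9 × 8 = 504
  FM-5: 6 × 2 × 2 = 24
  FM-6: 4 × 4 × 8 = 128
  FM-7: 10 × 4 × 2 = 80
  FM-8: 3 × 2 × 10 = 60
  FM-9: 9 × 4 × 2 = 72
After action: FM-4 → 7 × 9 × 7 = 441.
Revised RPNs: FM-1=480, FM-4=441, FM-3=270, FM-6=128, FM-2=96, FM-7=80, FM-9=72, FM-8=60, FM-5=24.
Highest is now FM-1 (480).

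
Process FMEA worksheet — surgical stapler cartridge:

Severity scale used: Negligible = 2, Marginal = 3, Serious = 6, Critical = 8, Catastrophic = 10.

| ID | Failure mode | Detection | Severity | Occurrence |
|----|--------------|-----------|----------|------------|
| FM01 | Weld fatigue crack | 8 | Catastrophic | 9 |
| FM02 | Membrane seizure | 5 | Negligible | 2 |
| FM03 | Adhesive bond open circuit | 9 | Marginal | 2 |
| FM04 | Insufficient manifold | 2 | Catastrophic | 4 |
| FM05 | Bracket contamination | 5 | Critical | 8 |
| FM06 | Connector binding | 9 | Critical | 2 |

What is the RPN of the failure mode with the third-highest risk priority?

RPN = Severity × Occurrence × Detection:
  FM01: 10 × 9 × 8 = 720
  FM02: 2 × 2 × 5 = 20
  FM03: 3 × 2 × 9 = 54
  FM04: 10 × 4 × 2 = 80
  FM05: 8 × 8 × 5 = 320
  FM06: 8 × 2 × 9 = 144
Sorted descending: 720, 320, 144, 80, 54, 20.
The third-highest RPN is 144 (FM06).

144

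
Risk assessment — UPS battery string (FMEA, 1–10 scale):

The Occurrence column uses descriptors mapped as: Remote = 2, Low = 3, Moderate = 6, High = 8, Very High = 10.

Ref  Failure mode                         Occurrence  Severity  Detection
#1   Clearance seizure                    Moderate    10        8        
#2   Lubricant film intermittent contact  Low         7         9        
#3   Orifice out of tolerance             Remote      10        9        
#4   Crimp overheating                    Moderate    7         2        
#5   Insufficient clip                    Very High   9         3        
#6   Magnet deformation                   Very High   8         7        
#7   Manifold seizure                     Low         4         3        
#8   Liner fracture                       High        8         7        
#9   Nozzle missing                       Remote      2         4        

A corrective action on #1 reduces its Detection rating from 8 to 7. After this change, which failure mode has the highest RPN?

#6

RPN = Severity × Occurrence × Detection:
  #1: 10 × 6 × 8 = 480
  #2: 7 × 3 × 9 = 189
  #3: 10 × 2 × 9 = 180
  #4: 7 × 6 × 2 = 84
  #5: 9 × 10 × 3 = 270
  #6: 8 × 10 × 7 = 560
  #7: 4 × 3 × 3 = 36
  #8: 8 × 8 × 7 = 448
  #9: 2 × 2 × 4 = 16
After action: #1 → 10 × 6 × 7 = 420.
Revised RPNs: #6=560, #8=448, #1=420, #5=270, #2=189, #3=180, #4=84, #7=36, #9=16.
Highest is now #6 (560).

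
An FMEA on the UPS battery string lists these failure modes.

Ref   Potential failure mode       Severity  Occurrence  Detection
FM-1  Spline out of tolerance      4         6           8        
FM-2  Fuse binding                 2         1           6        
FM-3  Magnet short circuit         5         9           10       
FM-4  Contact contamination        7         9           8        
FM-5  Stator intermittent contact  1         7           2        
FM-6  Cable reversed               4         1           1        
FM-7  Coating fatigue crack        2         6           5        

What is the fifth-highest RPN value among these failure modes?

14

RPN = Severity × Occurrence × Detection:
  FM-1: 4 × 6 × 8 = 192
  FM-2: 2 × 1 × 6 = 12
  FM-3: 5 × 9 × 10 = 450
  FM-4: 7 × 9 × 8 = 504
  FM-5: 1 × 7 × 2 = 14
  FM-6: 4 × 1 × 1 = 4
  FM-7: 2 × 6 × 5 = 60
Sorted descending: 504, 450, 192, 60, 14, 12, 4.
The fifth-highest RPN is 14 (FM-5).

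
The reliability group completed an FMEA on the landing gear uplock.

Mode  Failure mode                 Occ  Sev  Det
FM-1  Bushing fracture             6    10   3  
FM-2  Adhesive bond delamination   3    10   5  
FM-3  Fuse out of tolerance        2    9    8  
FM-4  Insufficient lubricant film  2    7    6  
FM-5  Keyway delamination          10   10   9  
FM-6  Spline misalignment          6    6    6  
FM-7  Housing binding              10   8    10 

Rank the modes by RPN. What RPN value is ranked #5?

150

RPN = Severity × Occurrence × Detection:
  FM-1: 10 × 6 × 3 = 180
  FM-2: 10 × 3 × 5 = 150
  FM-3: 9 × 2 × 8 = 144
  FM-4: 7 × 2 × 6 = 84
  FM-5: 10 × 10 × 9 = 900
  FM-6: 6 × 6 × 6 = 216
  FM-7: 8 × 10 × 10 = 800
Sorted descending: 900, 800, 216, 180, 150, 144, 84.
The fifth-highest RPN is 150 (FM-2).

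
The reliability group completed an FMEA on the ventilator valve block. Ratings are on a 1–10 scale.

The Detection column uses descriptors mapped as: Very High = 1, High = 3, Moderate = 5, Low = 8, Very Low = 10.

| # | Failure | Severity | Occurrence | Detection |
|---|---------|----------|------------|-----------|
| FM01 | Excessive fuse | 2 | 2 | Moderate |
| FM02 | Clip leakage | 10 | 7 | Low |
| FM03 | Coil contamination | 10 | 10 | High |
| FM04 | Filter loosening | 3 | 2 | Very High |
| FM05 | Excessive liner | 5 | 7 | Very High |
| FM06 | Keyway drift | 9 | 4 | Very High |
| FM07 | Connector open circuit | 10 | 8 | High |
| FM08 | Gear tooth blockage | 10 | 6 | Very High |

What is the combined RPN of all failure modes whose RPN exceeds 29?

1231

RPN = Severity × Occurrence × Detection:
  FM01: 2 × 2 × 5 = 20
  FM02: 10 × 7 × 8 = 560
  FM03: 10 × 10 × 3 = 300
  FM04: 3 × 2 × 1 = 6
  FM05: 5 × 7 × 1 = 35
  FM06: 9 × 4 × 1 = 36
  FM07: 10 × 8 × 3 = 240
  FM08: 10 × 6 × 1 = 60
RPN > 29: FM02 (560), FM03 (300), FM05 (35), FM06 (36), FM07 (240), FM08 (60).
Sum: 560 + 300 + 35 + 36 + 240 + 60 = 1231.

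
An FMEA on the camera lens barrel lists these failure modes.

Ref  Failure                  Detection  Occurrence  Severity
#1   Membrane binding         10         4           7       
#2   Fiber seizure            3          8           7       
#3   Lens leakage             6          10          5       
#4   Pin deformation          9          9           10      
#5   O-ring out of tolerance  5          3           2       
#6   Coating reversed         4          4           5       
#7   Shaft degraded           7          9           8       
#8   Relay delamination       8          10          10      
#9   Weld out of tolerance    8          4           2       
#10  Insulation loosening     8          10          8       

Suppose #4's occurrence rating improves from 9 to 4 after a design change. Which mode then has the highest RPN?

RPN = Severity × Occurrence × Detection:
  #1: 7 × 4 × 10 = 280
  #2: 7 × 8 × 3 = 168
  #3: 5 × 10 × 6 = 300
  #4: 10 × 9 × 9 = 810
  #5: 2 × 3 × 5 = 30
  #6: 5 × 4 × 4 = 80
  #7: 8 × 9 × 7 = 504
  #8: 10 × 10 × 8 = 800
  #9: 2 × 4 × 8 = 64
  #10: 8 × 10 × 8 = 640
After action: #4 → 10 × 4 × 9 = 360.
Revised RPNs: #8=800, #10=640, #7=504, #4=360, #3=300, #1=280, #2=168, #6=80, #9=64, #5=30.
Highest is now #8 (800).

#8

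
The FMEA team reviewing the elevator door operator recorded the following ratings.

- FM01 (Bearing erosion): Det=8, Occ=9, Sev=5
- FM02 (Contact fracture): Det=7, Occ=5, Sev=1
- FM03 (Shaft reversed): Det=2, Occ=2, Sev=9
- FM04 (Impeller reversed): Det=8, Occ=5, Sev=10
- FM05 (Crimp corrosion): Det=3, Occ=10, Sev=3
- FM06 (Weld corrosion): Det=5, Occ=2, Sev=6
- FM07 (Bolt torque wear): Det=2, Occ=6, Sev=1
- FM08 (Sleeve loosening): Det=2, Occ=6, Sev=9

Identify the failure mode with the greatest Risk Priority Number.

FM04

RPN = Severity × Occurrence × Detection:
  FM01: 5 × 9 × 8 = 360
  FM02: 1 × 5 × 7 = 35
  FM03: 9 × 2 × 2 = 36
  FM04: 10 × 5 × 8 = 400
  FM05: 3 × 10 × 3 = 90
  FM06: 6 × 2 × 5 = 60
  FM07: 1 × 6 × 2 = 12
  FM08: 9 × 6 × 2 = 108
Highest RPN is 400 → FM04.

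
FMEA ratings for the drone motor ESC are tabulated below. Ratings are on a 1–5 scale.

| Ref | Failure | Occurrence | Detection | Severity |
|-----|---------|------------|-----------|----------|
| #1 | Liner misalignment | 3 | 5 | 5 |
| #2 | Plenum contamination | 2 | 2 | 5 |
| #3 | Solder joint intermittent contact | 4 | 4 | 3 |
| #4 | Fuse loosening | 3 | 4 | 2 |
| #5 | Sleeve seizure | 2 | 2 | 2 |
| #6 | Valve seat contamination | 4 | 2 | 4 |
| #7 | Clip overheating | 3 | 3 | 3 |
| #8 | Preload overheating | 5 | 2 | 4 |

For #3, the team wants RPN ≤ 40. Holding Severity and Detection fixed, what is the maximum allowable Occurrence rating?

3

#3: S=3, O=4, D=4 → current RPN = 48.
Fixed product = 12. Need 12 × O ≤ 40, so O ≤ 40/12 = 3.33.
Maximum integer Occurrence rating = 3 (gives RPN 36; O=4 would give 48 > 40).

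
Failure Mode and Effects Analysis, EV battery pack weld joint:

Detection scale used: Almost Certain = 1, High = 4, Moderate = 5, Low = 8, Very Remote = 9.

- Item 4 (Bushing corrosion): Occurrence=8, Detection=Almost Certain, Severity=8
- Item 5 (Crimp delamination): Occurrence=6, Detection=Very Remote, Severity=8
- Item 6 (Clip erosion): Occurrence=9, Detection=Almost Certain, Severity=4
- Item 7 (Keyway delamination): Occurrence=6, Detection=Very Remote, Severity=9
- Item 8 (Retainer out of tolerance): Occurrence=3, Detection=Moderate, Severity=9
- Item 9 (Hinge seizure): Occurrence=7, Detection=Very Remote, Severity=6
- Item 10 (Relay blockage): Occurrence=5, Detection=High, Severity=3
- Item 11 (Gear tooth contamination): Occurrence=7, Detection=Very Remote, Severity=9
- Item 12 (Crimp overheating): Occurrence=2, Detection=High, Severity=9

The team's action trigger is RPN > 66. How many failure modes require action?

6

RPN = Severity × Occurrence × Detection:
  Item 4: 8 × 8 × 1 = 64
  Item 5: 8 × 6 × 9 = 432
  Item 6: 4 × 9 × 1 = 36
  Item 7: 9 × 6 × 9 = 486
  Item 8: 9 × 3 × 5 = 135
  Item 9: 6 × 7 × 9 = 378
  Item 10: 3 × 5 × 4 = 60
  Item 11: 9 × 7 × 9 = 567
  Item 12: 9 × 2 × 4 = 72
Modes with RPN > 66: Item 5 (432), Item 7 (486), Item 8 (135), Item 9 (378), Item 11 (567), Item 12 (72) → 6.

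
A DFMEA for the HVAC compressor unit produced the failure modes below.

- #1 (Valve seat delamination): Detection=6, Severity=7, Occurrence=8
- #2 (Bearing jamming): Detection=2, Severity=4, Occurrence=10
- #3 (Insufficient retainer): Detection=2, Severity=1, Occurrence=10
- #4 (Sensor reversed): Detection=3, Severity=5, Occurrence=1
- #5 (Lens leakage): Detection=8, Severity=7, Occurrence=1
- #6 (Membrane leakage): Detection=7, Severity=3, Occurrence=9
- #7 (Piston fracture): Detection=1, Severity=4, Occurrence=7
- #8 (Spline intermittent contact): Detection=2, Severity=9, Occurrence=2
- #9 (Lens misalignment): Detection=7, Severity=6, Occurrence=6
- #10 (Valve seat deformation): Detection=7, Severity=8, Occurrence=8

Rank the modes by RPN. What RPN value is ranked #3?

252

RPN = Severity × Occurrence × Detection:
  #1: 7 × 8 × 6 = 336
  #2: 4 × 10 × 2 = 80
  #3: 1 × 10 × 2 = 20
  #4: 5 × 1 × 3 = 15
  #5: 7 × 1 × 8 = 56
  #6: 3 × 9 × 7 = 189
  #7: 4 × 7 × 1 = 28
  #8: 9 × 2 × 2 = 36
  #9: 6 × 6 × 7 = 252
  #10: 8 × 8 × 7 = 448
Sorted descending: 448, 336, 252, 189, 80, 56, 36, 28, 20, 15.
The third-highest RPN is 252 (#9).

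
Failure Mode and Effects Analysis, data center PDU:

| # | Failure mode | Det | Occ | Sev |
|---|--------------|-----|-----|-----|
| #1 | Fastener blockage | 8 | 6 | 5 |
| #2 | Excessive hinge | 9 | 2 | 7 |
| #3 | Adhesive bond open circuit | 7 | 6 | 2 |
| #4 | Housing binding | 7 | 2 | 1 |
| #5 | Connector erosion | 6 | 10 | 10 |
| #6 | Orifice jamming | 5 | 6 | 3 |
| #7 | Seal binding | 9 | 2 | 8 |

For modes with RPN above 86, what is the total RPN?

1200

RPN = Severity × Occurrence × Detection:
  #1: 5 × 6 × 8 = 240
  #2: 7 × 2 × 9 = 126
  #3: 2 × 6 × 7 = 84
  #4: 1 × 2 × 7 = 14
  #5: 10 × 10 × 6 = 600
  #6: 3 × 6 × 5 = 90
  #7: 8 × 2 × 9 = 144
RPN > 86: #1 (240), #2 (126), #5 (600), #6 (90), #7 (144).
Sum: 240 + 126 + 600 + 90 + 144 = 1200.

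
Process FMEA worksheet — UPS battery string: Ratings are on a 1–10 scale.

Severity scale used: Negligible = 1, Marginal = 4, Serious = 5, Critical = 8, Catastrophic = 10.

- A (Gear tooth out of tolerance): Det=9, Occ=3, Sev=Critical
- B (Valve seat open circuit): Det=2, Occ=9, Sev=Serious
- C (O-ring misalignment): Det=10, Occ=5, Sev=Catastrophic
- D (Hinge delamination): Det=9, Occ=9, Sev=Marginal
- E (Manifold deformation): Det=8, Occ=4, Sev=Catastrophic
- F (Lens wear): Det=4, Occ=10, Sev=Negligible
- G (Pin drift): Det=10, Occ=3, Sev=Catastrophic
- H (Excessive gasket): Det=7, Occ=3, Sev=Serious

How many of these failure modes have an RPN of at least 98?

RPN = Severity × Occurrence × Detection:
  A: 8 × 3 × 9 = 216
  B: 5 × 9 × 2 = 90
  C: 10 × 5 × 10 = 500
  D: 4 × 9 × 9 = 324
  E: 10 × 4 × 8 = 320
  F: 1 × 10 × 4 = 40
  G: 10 × 3 × 10 = 300
  H: 5 × 3 × 7 = 105
Modes with RPN ≥ 98: A (216), C (500), D (324), E (320), G (300), H (105) → 6.

6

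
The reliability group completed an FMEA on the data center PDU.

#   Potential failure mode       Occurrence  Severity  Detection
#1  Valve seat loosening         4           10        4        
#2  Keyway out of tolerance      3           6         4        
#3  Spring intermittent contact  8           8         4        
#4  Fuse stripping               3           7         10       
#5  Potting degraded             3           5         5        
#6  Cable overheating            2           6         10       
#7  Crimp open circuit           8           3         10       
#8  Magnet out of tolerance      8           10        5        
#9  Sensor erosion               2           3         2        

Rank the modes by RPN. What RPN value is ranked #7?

75

RPN = Severity × Occurrence × Detection:
  #1: 10 × 4 × 4 = 160
  #2: 6 × 3 × 4 = 72
  #3: 8 × 8 × 4 = 256
  #4: 7 × 3 × 10 = 210
  #5: 5 × 3 × 5 = 75
  #6: 6 × 2 × 10 = 120
  #7: 3 × 8 × 10 = 240
  #8: 10 × 8 × 5 = 400
  #9: 3 × 2 × 2 = 12
Sorted descending: 400, 256, 240, 210, 160, 120, 75, 72, 12.
The seventh-highest RPN is 75 (#5).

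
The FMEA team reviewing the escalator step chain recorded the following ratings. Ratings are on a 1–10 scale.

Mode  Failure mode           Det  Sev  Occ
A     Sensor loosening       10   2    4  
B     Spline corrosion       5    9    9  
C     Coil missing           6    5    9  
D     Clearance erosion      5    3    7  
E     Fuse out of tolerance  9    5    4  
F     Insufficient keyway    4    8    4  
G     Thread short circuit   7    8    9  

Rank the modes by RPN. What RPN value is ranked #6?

RPN = Severity × Occurrence × Detection:
  A: 2 × 4 × 10 = 80
  B: 9 × 9 × 5 = 405
  C: 5 × 9 × 6 = 270
  D: 3 × 7 × 5 = 105
  E: 5 × 4 × 9 = 180
  F: 8 × 4 × 4 = 128
  G: 8 × 9 × 7 = 504
Sorted descending: 504, 405, 270, 180, 128, 105, 80.
The sixth-highest RPN is 105 (D).

105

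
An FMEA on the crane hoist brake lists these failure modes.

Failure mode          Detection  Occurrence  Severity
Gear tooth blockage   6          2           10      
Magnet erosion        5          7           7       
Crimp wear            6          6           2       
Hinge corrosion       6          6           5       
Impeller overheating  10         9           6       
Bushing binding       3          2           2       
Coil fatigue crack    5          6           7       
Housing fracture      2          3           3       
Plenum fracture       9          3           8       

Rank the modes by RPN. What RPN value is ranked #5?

RPN = Severity × Occurrence × Detection:
  Gear tooth blockage: 10 × 2 × 6 = 120
  Magnet erosion: 7 × 7 × 5 = 245
  Crimp wear: 2 × 6 × 6 = 72
  Hinge corrosion: 5 × 6 × 6 = 180
  Impeller overheating: 6 × 9 × 10 = 540
  Bushing binding: 2 × 2 × 3 = 12
  Coil fatigue crack: 7 × 6 × 5 = 210
  Housing fracture: 3 × 3 × 2 = 18
  Plenum fracture: 8 × 3 × 9 = 216
Sorted descending: 540, 245, 216, 210, 180, 120, 72, 18, 12.
The fifth-highest RPN is 180 (Hinge corrosion).

180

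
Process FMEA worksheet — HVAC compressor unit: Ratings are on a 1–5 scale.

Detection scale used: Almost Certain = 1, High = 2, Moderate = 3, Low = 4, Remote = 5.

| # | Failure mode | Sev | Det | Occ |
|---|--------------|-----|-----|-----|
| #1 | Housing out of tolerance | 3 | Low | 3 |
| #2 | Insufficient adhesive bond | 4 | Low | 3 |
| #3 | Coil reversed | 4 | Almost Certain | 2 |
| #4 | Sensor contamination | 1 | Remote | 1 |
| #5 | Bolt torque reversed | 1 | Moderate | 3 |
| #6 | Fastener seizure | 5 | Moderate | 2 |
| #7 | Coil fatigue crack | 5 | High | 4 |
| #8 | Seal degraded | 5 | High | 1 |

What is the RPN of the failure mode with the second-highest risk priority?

40

RPN = Severity × Occurrence × Detection:
  #1: 3 × 3 × 4 = 36
  #2: 4 × 3 × 4 = 48
  #3: 4 × 2 × 1 = 8
  #4: 1 × 1 × 5 = 5
  #5: 1 × 3 × 3 = 9
  #6: 5 × 2 × 3 = 30
  #7: 5 × 4 × 2 = 40
  #8: 5 × 1 × 2 = 10
Sorted descending: 48, 40, 36, 30, 10, 9, 8, 5.
The second-highest RPN is 40 (#7).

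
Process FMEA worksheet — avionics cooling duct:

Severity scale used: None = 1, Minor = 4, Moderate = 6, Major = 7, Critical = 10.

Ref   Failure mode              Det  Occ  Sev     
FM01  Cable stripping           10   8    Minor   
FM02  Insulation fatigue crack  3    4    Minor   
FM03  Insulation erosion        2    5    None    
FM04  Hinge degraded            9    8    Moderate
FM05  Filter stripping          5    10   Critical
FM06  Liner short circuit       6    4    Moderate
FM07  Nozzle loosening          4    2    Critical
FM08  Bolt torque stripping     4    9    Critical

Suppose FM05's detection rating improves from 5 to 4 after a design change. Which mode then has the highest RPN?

RPN = Severity × Occurrence × Detection:
  FM01: 4 × 8 × 10 = 320
  FM02: 4 × 4 × 3 = 48
  FM03: 1 × 5 × 2 = 10
  FM04: 6 × 8 × 9 = 432
  FM05: 10 × 10 × 5 = 500
  FM06: 6 × 4 × 6 = 144
  FM07: 10 × 2 × 4 = 80
  FM08: 10 × 9 × 4 = 360
After action: FM05 → 10 × 10 × 4 = 400.
Revised RPNs: FM04=432, FM05=400, FM08=360, FM01=320, FM06=144, FM07=80, FM02=48, FM03=10.
Highest is now FM04 (432).

FM04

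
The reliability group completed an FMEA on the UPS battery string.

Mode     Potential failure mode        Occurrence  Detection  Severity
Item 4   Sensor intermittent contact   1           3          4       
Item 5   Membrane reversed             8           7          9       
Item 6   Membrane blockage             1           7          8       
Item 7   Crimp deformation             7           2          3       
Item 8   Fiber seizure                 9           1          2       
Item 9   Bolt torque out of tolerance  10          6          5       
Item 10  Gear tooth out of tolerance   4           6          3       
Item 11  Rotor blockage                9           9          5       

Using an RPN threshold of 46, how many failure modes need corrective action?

RPN = Severity × Occurrence × Detection:
  Item 4: 4 × 1 × 3 = 12
  Item 5: 9 × 8 × 7 = 504
  Item 6: 8 × 1 × 7 = 56
  Item 7: 3 × 7 × 2 = 42
  Item 8: 2 × 9 × 1 = 18
  Item 9: 5 × 10 × 6 = 300
  Item 10: 3 × 4 × 6 = 72
  Item 11: 5 × 9 × 9 = 405
Modes with RPN ≥ 46: Item 5 (504), Item 6 (56), Item 9 (300), Item 10 (72), Item 11 (405) → 5.

5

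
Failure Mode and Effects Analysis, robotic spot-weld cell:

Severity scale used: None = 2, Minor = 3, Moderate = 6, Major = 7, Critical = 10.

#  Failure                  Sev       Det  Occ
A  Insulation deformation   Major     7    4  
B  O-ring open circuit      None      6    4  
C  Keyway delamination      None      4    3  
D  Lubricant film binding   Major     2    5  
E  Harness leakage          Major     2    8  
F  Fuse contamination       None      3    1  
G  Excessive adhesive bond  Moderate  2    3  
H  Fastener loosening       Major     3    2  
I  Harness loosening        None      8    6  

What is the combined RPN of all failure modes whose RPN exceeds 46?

522

RPN = Severity × Occurrence × Detection:
  A: 7 × 4 × 7 = 196
  B: 2 × 4 × 6 = 48
  C: 2 × 3 × 4 = 24
  D: 7 × 5 × 2 = 70
  E: 7 × 8 × 2 = 112
  F: 2 × 1 × 3 = 6
  G: 6 × 3 × 2 = 36
  H: 7 × 2 × 3 = 42
  I: 2 × 6 × 8 = 96
RPN > 46: A (196), B (48), D (70), E (112), I (96).
Sum: 196 + 48 + 70 + 112 + 96 = 522.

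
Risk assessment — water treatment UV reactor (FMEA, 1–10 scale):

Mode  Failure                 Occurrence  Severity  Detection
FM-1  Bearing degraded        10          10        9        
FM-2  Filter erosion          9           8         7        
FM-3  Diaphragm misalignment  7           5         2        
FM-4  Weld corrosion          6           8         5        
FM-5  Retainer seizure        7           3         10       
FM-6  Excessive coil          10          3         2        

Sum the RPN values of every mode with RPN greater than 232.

1644

RPN = Severity × Occurrence × Detection:
  FM-1: 10 × 10 × 9 = 900
  FM-2: 8 × 9 × 7 = 504
  FM-3: 5 × 7 × 2 = 70
  FM-4: 8 × 6 × 5 = 240
  FM-5: 3 × 7 × 10 = 210
  FM-6: 3 × 10 × 2 = 60
RPN > 232: FM-1 (900), FM-2 (504), FM-4 (240).
Sum: 900 + 504 + 240 = 1644.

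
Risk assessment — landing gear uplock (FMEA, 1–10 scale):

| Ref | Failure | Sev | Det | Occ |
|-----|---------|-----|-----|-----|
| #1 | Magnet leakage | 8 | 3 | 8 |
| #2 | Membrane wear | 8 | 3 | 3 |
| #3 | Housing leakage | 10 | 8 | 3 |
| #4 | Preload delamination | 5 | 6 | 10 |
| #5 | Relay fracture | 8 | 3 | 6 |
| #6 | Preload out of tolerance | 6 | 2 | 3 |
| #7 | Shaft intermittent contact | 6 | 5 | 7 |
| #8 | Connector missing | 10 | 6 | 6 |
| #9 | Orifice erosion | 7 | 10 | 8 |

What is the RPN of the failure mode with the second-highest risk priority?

360

RPN = Severity × Occurrence × Detection:
  #1: 8 × 8 × 3 = 192
  #2: 8 × 3 × 3 = 72
  #3: 10 × 3 × 8 = 240
  #4: 5 × 10 × 6 = 300
  #5: 8 × 6 × 3 = 144
  #6: 6 × 3 × 2 = 36
  #7: 6 × 7 × 5 = 210
  #8: 10 × 6 × 6 = 360
  #9: 7 × 8 × 10 = 560
Sorted descending: 560, 360, 300, 240, 210, 192, 144, 72, 36.
The second-highest RPN is 360 (#8).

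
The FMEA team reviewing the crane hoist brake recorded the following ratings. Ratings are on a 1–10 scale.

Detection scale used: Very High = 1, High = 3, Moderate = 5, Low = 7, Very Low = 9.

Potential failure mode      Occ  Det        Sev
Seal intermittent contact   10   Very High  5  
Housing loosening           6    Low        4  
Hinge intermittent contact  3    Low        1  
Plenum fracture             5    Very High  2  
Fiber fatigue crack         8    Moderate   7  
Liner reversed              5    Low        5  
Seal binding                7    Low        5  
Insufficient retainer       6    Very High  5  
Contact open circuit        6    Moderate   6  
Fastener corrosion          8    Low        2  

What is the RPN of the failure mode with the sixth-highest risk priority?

112

RPN = Severity × Occurrence × Detection:
  Seal intermittent contact: 5 × 10 × 1 = 50
  Housing loosening: 4 × 6 × 7 = 168
  Hinge intermittent contact: 1 × 3 × 7 = 21
  Plenum fracture: 2 × 5 × 1 = 10
  Fiber fatigue crack: 7 × 8 × 5 = 280
  Liner reversed: 5 × 5 × 7 = 175
  Seal binding: 5 × 7 × 7 = 245
  Insufficient retainer: 5 × 6 × 1 = 30
  Contact open circuit: 6 × 6 × 5 = 180
  Fastener corrosion: 2 × 8 × 7 = 112
Sorted descending: 280, 245, 180, 175, 168, 112, 50, 30, 21, 10.
The sixth-highest RPN is 112 (Fastener corrosion).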